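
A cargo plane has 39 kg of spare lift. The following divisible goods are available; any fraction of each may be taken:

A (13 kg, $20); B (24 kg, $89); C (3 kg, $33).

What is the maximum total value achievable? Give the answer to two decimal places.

Take in order of value per unit:
- C (33/3 per unit): all 3 → value 33, running total 33.00
- B (89/24 per unit): all 24 → value 89, running total 122.00
- A (20/13 per unit): 12 of 13 → value 12×20/13 = 18.4615, running total 140.46
Total 140.46.

140.46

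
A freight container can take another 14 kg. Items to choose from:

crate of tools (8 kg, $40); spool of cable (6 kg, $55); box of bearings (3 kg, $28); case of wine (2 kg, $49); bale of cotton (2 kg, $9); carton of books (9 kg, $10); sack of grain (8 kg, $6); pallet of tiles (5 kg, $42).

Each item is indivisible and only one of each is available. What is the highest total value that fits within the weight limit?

$146

Check high-value combinations within 14 kg:
- spool of cable+case of wine+pallet of tiles: weight 6+2+5=13, value 55+49+42=146
- spool of cable+box of bearings+case of wine+bale of cotton: weight 6+3+2+2=13, value 55+28+49+9=141
- spool of cable+box of bearings+case of wine: weight 6+3+2=11, value 55+28+49=132
- box of bearings+case of wine+bale of cotton+pallet of tiles: weight 3+2+2+5=12, value 28+49+9+42=128
Best: $146.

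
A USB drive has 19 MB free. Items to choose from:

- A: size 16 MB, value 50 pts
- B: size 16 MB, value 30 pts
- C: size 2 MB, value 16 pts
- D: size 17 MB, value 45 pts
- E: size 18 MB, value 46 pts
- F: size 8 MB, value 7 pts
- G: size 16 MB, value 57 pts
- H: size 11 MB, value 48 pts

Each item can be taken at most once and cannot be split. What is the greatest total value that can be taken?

Check high-value combinations within 19 MB:
- C+G: size 2+16=18, value 16+57=73
- A+C: size 16+2=18, value 50+16=66
- C+H: size 2+11=13, value 16+48=64
- C+D: size 2+17=19, value 16+45=61
- G: size 16, value 57
Best: 73 pts.

73 pts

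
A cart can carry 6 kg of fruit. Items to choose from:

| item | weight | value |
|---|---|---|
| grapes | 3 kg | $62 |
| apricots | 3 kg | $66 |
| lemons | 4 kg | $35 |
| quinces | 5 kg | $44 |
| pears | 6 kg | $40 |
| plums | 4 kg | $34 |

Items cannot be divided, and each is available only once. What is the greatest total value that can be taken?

Check high-value combinations within 6 kg:
- grapes+apricots: weight 3+3=6, value 62+66=128
- apricots: weight 3, value 66
- grapes: weight 3, value 62
Best: $128.

$128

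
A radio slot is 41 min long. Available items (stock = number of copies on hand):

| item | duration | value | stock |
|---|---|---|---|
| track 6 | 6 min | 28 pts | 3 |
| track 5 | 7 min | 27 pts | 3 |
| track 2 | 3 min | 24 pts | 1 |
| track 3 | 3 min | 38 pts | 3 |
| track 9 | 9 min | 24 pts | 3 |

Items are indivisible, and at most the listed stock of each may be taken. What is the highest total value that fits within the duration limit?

Top feasible selections:
- 3×track 6 + 2×track 5 + 3×track 3: duration 41, value 252
- 3×track 6 + 1×track 5 + 1×track 2 + 3×track 3: duration 37, value 249
Best: 252 pts.

252 pts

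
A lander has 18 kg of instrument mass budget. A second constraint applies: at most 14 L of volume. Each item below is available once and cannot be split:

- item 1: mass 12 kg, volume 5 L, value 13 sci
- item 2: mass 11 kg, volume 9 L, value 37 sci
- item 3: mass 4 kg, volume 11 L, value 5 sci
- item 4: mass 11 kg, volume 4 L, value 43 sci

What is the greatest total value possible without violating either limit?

43 sci

Feasible sets respecting both limits:
- item 4: mass 11, volume 4, value 43
- item 2: mass 11, volume 9, value 37
- item 1: mass 12, volume 5, value 13
Best: 43 sci.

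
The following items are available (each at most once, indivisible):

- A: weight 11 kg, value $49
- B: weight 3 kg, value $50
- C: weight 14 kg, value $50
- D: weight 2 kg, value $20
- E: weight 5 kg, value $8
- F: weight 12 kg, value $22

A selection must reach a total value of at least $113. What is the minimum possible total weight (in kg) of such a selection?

Subsets with value ≥ 113, sorted by total weight:
- A+B+D: weight 16, value 119
- B+C+D: weight 19, value 120
- A+B+D+E: weight 21, value 127
- B+C+D+E: weight 24, value 128
Minimum weight: 16 kg.

16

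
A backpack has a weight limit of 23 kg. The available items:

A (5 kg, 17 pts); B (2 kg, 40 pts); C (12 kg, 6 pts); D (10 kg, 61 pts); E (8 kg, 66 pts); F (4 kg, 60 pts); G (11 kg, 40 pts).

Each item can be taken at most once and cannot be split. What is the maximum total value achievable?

187 pts

Check high-value combinations within 23 kg:
- D+E+F: weight 10+8+4=22, value 61+66+60=187
- A+B+E+F: weight 5+2+8+4=19, value 17+40+66+60=183
- A+B+D+F: weight 5+2+10+4=21, value 17+40+61+60=178
- B+D+E: weight 2+10+8=20, value 40+61+66=167
Best: 187 pts.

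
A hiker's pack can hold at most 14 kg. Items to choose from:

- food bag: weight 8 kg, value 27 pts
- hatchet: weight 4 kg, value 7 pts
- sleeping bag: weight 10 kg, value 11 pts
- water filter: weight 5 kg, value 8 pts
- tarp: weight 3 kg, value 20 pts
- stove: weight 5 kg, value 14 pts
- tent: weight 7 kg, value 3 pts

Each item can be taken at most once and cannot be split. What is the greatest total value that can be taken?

Check high-value combinations within 14 kg:
- food bag+tarp: weight 8+3=11, value 27+20=47
- water filter+tarp+stove: weight 5+3+5=13, value 8+20+14=42
- hatchet+tarp+stove: weight 4+3+5=12, value 7+20+14=41
- food bag+stove: weight 8+5=13, value 27+14=41
Best: 47 pts.

47 pts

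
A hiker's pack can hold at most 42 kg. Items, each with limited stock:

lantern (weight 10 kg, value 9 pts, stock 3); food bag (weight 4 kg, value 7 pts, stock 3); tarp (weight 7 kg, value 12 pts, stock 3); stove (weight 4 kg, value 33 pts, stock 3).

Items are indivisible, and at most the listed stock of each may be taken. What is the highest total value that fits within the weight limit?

149 pts

Best selections within weight 42 and stock limits:
- 2×food bag + 3×tarp + 3×stove: weight 41, value 149
- 3×food bag + 2×tarp + 3×stove: weight 38, value 144
- 1×food bag + 3×tarp + 3×stove: weight 37, value 142
Best: 149 pts.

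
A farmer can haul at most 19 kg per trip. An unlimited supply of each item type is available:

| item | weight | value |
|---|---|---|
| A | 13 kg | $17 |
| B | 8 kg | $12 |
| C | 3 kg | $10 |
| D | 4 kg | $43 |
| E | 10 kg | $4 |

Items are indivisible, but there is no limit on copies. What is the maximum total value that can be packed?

$182

Best value-per-unit is D at 43/4; filling with it alone gives 4×43 = 172.
Optimal mix: 1×C + 4×D → weight 19, value 182.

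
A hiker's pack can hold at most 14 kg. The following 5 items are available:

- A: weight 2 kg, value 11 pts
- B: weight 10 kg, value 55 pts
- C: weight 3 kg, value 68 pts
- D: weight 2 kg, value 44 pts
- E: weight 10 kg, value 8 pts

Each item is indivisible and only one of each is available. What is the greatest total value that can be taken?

Check high-value combinations within 14 kg:
- A+C+D: weight 2+3+2=7, value 11+68+44=123
- B+C: weight 10+3=13, value 55+68=123
- C+D: weight 3+2=5, value 68+44=112
- A+B+D: weight 2+10+2=14, value 11+55+44=110
Best: 123 pts.

123 pts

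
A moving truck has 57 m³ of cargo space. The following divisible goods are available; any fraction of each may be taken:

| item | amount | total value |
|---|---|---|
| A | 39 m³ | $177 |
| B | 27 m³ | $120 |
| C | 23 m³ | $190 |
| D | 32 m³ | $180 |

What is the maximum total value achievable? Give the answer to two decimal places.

Take in order of value per unit:
- C (190/23 per unit): all 23 → value 190, running total 190.00
- D (180/32 per unit): all 32 → value 180, running total 370.00
- A (177/39 per unit): 2 of 39 → value 2×177/39 = 9.0769, running total 379.08
Total 379.08.

379.08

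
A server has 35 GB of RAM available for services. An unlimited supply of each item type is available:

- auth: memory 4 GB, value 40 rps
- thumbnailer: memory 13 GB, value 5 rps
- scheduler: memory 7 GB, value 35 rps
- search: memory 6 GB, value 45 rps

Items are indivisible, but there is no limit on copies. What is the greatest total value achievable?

325 rps

Best value-per-unit is auth at 40/4; filling with it alone gives 8×40 = 320.
Optimal mix: 7×auth + 1×search → memory 34, value 325.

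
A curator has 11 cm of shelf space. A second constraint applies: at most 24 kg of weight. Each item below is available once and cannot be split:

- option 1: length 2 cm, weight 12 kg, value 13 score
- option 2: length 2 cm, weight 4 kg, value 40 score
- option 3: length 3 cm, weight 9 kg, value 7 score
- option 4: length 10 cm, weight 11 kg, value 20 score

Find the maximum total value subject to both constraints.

53 score

Feasible sets respecting both limits:
- option 1+option 2: length 4, weight 16, value 53
- option 2+option 3: length 5, weight 13, value 47
- option 2: length 2, weight 4, value 40
- option 1+option 3: length 5, weight 21, value 20
Best: 53 score.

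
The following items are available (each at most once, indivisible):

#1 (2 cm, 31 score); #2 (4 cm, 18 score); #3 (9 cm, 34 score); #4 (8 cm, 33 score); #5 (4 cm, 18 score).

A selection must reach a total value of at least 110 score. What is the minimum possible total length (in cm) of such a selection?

Subsets with value ≥ 110, sorted by total length:
- #1+#2+#3+#4: length 23, value 116
- #1+#3+#4+#5: length 23, value 116
- #1+#2+#3+#4+#5: length 27, value 134
Minimum length: 23 cm.

23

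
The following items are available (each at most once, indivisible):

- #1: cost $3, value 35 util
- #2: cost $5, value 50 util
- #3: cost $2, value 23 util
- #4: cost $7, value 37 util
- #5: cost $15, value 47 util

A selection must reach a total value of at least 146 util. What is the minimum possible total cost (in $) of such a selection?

Subsets with value ≥ 146, sorted by total cost:
- #1+#2+#3+#5: cost 25, value 155
- #2+#3+#4+#5: cost 29, value 157
- #1+#2+#4+#5: cost 30, value 169
- #1+#2+#3+#4+#5: cost 32, value 192
Minimum cost: 25 $.

25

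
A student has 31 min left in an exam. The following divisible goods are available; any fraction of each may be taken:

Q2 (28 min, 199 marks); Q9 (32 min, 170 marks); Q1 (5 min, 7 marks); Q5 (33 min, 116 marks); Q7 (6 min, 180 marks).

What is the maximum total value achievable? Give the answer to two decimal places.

357.68

Take in order of value per unit:
- Q7 (180/6 per unit): all 6 → value 180, running total 180.00
- Q2 (199/28 per unit): 25 of 28 → value 25×199/28 = 177.6786, running total 357.68
Total 357.68.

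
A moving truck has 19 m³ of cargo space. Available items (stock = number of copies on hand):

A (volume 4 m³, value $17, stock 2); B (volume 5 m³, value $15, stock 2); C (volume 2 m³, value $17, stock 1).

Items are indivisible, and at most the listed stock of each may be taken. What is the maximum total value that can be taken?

$66

Top feasible selections:
- 2×A + 1×B + 1×C: volume 15, value 66
- 1×A + 2×B + 1×C: volume 16, value 64
- 2×A + 2×B: volume 18, value 64
- 2×A + 1×C: volume 10, value 51
Best: $66.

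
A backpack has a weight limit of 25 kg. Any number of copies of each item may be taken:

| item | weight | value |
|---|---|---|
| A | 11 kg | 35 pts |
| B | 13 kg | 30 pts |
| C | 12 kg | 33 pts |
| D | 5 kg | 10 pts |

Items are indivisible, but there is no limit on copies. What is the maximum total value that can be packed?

70 pts

Best value-per-unit is A at 35/11, and filling with it alone uses weight 2×11=22. No mix of the others beats 2×35 = 70.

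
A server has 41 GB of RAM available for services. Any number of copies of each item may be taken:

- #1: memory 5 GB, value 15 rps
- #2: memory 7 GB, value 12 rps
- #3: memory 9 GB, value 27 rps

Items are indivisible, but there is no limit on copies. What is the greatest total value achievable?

123 rps

Best value-per-unit is #1 at 15/5; filling with it alone gives 8×15 = 120.
Optimal mix: 1×#1 + 4×#3 → memory 41, value 123.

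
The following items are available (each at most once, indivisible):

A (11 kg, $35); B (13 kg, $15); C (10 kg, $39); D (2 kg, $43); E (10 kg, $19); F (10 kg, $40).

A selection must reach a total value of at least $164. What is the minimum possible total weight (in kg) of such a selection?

43

Subsets with value ≥ 164, sorted by total weight:
- A+C+D+E+F: weight 43, value 176
- A+B+C+D+F: weight 46, value 172
- A+B+C+D+E+F: weight 56, value 191
Minimum weight: 43 kg.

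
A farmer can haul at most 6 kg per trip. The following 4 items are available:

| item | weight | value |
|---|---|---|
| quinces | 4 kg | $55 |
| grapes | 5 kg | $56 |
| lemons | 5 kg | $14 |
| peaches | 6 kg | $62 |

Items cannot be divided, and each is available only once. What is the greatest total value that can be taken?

$62

Check high-value combinations within 6 kg:
- peaches: weight 6, value 62
- grapes: weight 5, value 56
- quinces: weight 4, value 55
Best: $62.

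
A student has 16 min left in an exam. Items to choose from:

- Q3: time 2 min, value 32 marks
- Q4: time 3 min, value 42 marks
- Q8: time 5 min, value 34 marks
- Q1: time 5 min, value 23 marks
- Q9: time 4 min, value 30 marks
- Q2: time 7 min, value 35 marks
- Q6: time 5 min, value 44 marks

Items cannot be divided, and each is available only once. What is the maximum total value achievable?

Check high-value combinations within 16 min:
- Q3+Q4+Q8+Q6: time 2+3+5+5=15, value 32+42+34+44=152
- Q3+Q4+Q9+Q6: time 2+3+4+5=14, value 32+42+30+44=148
- Q3+Q4+Q1+Q6: time 2+3+5+5=15, value 32+42+23+44=141
Best: 152 marks.

152 marks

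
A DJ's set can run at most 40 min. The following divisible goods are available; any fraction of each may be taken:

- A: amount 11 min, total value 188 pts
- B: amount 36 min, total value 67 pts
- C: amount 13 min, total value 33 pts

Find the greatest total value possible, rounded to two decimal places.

Take in order of value per unit:
- A (188/11 per unit): all 11 → value 188, running total 188.00
- C (33/13 per unit): all 13 → value 33, running total 221.00
- B (67/36 per unit): 16 of 36 → value 16×67/36 = 29.7778, running total 250.78
Total 250.78.

250.78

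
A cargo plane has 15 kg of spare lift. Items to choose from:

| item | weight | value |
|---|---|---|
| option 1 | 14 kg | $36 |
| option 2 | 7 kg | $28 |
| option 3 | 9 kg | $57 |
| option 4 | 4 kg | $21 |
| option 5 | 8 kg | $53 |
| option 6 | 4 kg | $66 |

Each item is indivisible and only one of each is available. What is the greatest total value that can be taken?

Check high-value combinations within 15 kg:
- option 3+option 6: weight 9+4=13, value 57+66=123
- option 5+option 6: weight 8+4=12, value 53+66=119
- option 2+option 4+option 6: weight 7+4+4=15, value 28+21+66=115
Best: $123.

$123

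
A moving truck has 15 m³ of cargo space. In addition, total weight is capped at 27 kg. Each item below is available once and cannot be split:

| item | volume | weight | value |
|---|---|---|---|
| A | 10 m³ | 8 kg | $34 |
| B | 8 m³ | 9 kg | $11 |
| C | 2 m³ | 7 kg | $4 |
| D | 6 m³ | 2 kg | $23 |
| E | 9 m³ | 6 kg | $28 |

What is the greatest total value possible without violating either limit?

Feasible sets respecting both limits:
- D+E: volume 15, weight 8, value 51
- A+C: volume 12, weight 15, value 38
- A: volume 10, weight 8, value 34
Best: $51.

$51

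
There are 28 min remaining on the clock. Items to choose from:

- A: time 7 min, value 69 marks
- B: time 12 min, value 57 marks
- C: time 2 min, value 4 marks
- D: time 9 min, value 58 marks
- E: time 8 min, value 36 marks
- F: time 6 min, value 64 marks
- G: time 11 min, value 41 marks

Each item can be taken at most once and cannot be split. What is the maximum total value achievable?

Check high-value combinations within 28 min:
- A+C+D+F: time 7+2+9+6=24, value 69+4+58+64=195
- A+B+C+F: time 7+12+2+6=27, value 69+57+4+64=194
- A+D+F: time 7+9+6=22, value 69+58+64=191
- A+B+F: time 7+12+6=25, value 69+57+64=190
- A+B+D: time 7+12+9=28, value 69+57+58=184
Best: 195 marks.

195 marks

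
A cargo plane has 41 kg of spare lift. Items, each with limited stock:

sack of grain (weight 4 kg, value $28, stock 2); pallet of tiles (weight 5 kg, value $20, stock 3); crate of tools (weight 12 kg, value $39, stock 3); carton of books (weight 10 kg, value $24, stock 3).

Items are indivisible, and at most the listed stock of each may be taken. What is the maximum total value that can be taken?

Best selections within weight 41 and stock limits:
- 2×sack of grain + 2×pallet of tiles + 1×crate of tools + 1×carton of books: weight 40, value 159
- 2×sack of grain + 3×pallet of tiles + 1×crate of tools: weight 35, value 155
- 2×sack of grain + 1×pallet of tiles + 2×crate of tools: weight 37, value 154
Best: $159.

$159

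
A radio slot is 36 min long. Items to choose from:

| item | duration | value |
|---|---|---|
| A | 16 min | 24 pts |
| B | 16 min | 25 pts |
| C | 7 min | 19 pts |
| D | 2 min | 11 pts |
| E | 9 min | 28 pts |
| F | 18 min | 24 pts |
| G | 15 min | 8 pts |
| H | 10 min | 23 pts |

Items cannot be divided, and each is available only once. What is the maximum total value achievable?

83 pts

This is a 0/1 knapsack; check combinations near the capacity.
- B+C+D+E: duration 16+7+2+9=34, value 25+19+11+28=83
- A+C+D+E: duration 16+7+2+9=34, value 24+19+11+28=82
- C+D+E+F: duration 7+2+9+18=36, value 19+11+28+24=82
- C+D+E+H: duration 7+2+9+10=28, value 19+11+28+23=81
- B+C+D+H: duration 16+7+2+10=35, value 25+19+11+23=78
Best: 83 pts.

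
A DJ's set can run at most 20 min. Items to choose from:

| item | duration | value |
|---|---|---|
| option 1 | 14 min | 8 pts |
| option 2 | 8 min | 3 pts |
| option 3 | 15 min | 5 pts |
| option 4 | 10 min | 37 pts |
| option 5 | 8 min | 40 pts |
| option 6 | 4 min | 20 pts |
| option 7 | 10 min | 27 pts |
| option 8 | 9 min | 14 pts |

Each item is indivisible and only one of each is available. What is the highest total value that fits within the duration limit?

77 pts

This is a 0/1 knapsack; check combinations near the capacity.
- option 4+option 5: duration 10+8=18, value 37+40=77
- option 5+option 7: duration 8+10=18, value 40+27=67
- option 4+option 7: duration 10+10=20, value 37+27=64
- option 2+option 5+option 6: duration 8+8+4=20, value 3+40+20=63
- option 5+option 6: duration 8+4=12, value 40+20=60
Best: 77 pts.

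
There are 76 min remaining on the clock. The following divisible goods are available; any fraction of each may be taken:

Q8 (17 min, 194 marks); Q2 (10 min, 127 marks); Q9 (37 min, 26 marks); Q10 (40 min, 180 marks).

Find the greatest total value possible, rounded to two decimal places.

507.32

Take in order of value per unit:
- Q2 (127/10 per unit): all 10 → value 127, running total 127.00
- Q8 (194/17 per unit): all 17 → value 194, running total 321.00
- Q10 (180/40 per unit): all 40 → value 180, running total 501.00
- Q9 (26/37 per unit): 9 of 37 → value 9×26/37 = 6.3243, running total 507.32
Total 507.32.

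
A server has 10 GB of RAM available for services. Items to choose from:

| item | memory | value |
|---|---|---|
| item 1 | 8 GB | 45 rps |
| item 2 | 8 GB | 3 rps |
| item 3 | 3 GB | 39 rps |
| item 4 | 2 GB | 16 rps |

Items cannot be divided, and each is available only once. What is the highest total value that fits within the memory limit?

61 rps

Check high-value combinations within 10 GB:
- item 1+item 4: memory 8+2=10, value 45+16=61
- item 3+item 4: memory 3+2=5, value 39+16=55
- item 1: memory 8, value 45
- item 3: memory 3, value 39
- item 2+item 4: memory 8+2=10, value 3+16=19
Best: 61 rps.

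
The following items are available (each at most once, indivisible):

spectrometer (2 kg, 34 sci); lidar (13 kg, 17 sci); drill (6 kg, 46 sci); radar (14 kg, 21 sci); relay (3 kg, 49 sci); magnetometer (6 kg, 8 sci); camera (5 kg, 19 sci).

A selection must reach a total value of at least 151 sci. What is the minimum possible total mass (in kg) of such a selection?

Subsets with value ≥ 151, sorted by total mass:
- spectrometer+drill+relay+magnetometer+camera: mass 22, value 156
- spectrometer+lidar+drill+relay+camera: mass 29, value 165
- spectrometer+drill+radar+relay+camera: mass 30, value 169
- spectrometer+lidar+drill+relay+magnetometer: mass 30, value 154
Minimum mass: 22 kg.

22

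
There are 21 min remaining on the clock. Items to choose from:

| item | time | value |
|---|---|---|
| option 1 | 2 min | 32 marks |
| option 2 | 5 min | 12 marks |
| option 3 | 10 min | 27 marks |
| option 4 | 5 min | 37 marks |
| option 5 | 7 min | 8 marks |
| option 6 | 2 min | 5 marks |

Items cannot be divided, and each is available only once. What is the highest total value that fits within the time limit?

This is a 0/1 knapsack; check combinations near the capacity.
- option 1+option 3+option 4+option 6: time 2+10+5+2=19, value 32+27+37+5=101
- option 1+option 3+option 4: time 2+10+5=17, value 32+27+37=96
- option 1+option 2+option 4+option 5+option 6: time 2+5+5+7+2=21, value 32+12+37+8+5=94
Best: 101 marks.

101 marks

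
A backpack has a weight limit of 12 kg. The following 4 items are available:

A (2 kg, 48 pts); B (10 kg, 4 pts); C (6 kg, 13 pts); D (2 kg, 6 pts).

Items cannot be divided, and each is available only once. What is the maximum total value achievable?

67 pts

Check high-value combinations within 12 kg:
- A+C+D: weight 2+6+2=10, value 48+13+6=67
- A+C: weight 2+6=8, value 48+13=61
- A+D: weight 2+2=4, value 48+6=54
- A+B: weight 2+10=12, value 48+4=52
Best: 67 pts.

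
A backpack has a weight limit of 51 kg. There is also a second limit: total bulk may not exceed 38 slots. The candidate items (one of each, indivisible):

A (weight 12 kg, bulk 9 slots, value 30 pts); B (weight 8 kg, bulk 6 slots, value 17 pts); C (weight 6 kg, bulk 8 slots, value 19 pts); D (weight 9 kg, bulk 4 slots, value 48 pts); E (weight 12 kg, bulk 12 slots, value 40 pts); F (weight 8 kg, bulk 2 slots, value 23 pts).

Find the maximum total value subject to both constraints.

Feasible sets respecting both limits:
- A+C+D+E+F: weight 47, bulk 35, value 160
- A+B+D+E+F: weight 49, bulk 33, value 158
- B+C+D+E+F: weight 43, bulk 32, value 147
- A+D+E+F: weight 41, bulk 27, value 141
Best: 160 pts.

160 pts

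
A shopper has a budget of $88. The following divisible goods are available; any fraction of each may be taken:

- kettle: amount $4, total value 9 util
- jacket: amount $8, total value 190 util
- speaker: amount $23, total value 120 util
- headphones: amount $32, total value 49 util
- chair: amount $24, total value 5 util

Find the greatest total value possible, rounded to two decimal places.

372.38

Take in order of value per unit:
- jacket (190/8 per unit): all 8 → value 190, running total 190.00
- speaker (120/23 per unit): all 23 → value 120, running total 310.00
- kettle (9/4 per unit): all 4 → value 9, running total 319.00
- headphones (49/32 per unit): all 32 → value 49, running total 368.00
- chair (5/24 per unit): 21 of 24 → value 21×5/24 = 4.3750, running total 372.38
Total 372.38.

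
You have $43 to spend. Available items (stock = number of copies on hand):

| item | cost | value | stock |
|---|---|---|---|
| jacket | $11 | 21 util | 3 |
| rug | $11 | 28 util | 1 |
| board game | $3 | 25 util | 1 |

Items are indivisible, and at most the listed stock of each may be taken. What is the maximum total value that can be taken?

Best selections within cost 43 and stock limits:
- 2×jacket + 1×rug + 1×board game: cost 36, value 95
- 3×jacket + 1×board game: cost 36, value 88
Best: 95 util.

95 util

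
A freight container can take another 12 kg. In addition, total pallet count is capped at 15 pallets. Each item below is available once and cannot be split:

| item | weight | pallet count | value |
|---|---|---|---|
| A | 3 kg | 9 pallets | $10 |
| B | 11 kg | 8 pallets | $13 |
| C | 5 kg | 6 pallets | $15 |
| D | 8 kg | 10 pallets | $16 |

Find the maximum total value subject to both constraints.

Feasible sets respecting both limits:
- A+C: weight 8, pallet count 15, value 25
- D: weight 8, pallet count 10, value 16
- C: weight 5, pallet count 6, value 15
Best: $25.

$25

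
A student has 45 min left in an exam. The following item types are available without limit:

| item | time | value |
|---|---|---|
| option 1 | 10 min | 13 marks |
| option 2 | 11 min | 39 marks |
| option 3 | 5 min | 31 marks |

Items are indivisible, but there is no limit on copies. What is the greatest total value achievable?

279 marks

Best value-per-unit is option 3 at 31/5, and filling with it alone uses time 9×5=45. No mix of the others beats 9×31 = 279.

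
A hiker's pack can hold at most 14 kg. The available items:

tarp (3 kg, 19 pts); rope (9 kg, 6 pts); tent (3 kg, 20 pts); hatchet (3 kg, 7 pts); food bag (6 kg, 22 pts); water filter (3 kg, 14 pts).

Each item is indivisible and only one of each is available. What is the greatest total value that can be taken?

61 pts

This is a 0/1 knapsack; check combinations near the capacity.
- tarp+tent+food bag: weight 3+3+6=12, value 19+20+22=61
- tarp+tent+hatchet+water filter: weight 3+3+3+3=12, value 19+20+7+14=60
- tent+food bag+water filter: weight 3+6+3=12, value 20+22+14=56
- tarp+food bag+water filter: weight 3+6+3=12, value 19+22+14=55
Best: 61 pts.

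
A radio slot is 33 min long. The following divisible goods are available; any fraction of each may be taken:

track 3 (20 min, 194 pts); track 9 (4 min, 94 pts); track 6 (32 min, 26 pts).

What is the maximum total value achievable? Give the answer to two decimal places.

Take in order of value per unit:
- track 9 (94/4 per unit): all 4 → value 94, running total 94.00
- track 3 (194/20 per unit): all 20 → value 194, running total 288.00
- track 6 (26/32 per unit): 9 of 32 → value 9×26/32 = 7.3125, running total 295.31
Total 295.31.

295.31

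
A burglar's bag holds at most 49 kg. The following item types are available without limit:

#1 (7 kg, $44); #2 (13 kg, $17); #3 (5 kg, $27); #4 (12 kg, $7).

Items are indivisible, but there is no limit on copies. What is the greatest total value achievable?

$308

Best value-per-unit is #1 at 44/7, and filling with it alone uses weight 7×7=49. No mix of the others beats 7×44 = 308.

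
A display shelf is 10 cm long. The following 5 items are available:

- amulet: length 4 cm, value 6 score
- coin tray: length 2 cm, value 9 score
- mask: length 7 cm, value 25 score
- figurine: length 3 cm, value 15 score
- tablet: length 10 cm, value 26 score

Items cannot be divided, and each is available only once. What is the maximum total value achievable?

Check high-value combinations within 10 cm:
- mask+figurine: length 7+3=10, value 25+15=40
- coin tray+mask: length 2+7=9, value 9+25=34
- amulet+coin tray+figurine: length 4+2+3=9, value 6+9+15=30
- tablet: length 10, value 26
Best: 40 score.

40 score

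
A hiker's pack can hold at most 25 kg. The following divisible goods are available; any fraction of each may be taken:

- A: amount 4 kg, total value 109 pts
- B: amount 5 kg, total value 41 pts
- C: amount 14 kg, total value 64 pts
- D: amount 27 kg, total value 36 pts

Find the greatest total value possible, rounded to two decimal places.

216.67

Take in order of value per unit:
- A (109/4 per unit): all 4 → value 109, running total 109.00
- B (41/5 per unit): all 5 → value 41, running total 150.00
- C (64/14 per unit): all 14 → value 64, running total 214.00
- D (36/27 per unit): 2 of 27 → value 2×36/27 = 2.6667, running total 216.67
Total 216.67.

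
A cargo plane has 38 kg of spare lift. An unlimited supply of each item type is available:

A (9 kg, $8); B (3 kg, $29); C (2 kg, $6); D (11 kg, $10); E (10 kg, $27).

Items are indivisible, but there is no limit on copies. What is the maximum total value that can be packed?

$354

Best value-per-unit is B at 29/3; filling with it alone gives 12×29 = 348.
Optimal mix: 12×B + 1×C → weight 38, value 354.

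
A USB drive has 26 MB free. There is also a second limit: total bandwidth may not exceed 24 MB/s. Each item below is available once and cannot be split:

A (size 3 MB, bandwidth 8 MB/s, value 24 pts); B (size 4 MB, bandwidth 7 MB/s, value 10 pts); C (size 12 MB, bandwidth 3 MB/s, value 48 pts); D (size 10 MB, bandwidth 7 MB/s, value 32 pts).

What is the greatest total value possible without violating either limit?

Feasible sets respecting both limits:
- A+C+D: size 25, bandwidth 18, value 104
- B+C+D: size 26, bandwidth 17, value 90
- A+B+C: size 19, bandwidth 18, value 82
Best: 104 pts.

104 pts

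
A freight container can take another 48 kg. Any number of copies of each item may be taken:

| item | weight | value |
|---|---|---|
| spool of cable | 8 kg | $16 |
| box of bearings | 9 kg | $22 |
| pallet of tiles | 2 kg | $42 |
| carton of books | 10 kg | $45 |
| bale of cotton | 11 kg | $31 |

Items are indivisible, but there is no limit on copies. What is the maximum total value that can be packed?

$1008

Best value-per-unit is pallet of tiles at 42/2, and filling with it alone uses weight 24×2=48. No mix of the others beats 24×42 = 1008.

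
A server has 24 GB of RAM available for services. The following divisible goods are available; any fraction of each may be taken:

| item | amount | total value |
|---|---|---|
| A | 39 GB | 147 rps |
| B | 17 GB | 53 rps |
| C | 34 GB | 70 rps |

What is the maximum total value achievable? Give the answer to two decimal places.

Take in order of value per unit:
- A (147/39 per unit): 24 of 39 → value 24×147/39 = 90.4615, running total 90.46
Total 90.46.

90.46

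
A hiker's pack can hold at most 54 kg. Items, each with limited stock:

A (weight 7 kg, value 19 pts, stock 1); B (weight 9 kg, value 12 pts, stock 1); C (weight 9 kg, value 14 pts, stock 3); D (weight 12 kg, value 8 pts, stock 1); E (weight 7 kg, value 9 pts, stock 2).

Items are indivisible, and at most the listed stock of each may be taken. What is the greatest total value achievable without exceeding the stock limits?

82 pts

Top feasible selections:
- 1×A + 1×B + 3×C + 1×E: weight 50, value 82
- 1×A + 3×C + 2×E: weight 48, value 79
- 1×A + 3×C + 1×D + 1×E: weight 53, value 78
Best: 82 pts.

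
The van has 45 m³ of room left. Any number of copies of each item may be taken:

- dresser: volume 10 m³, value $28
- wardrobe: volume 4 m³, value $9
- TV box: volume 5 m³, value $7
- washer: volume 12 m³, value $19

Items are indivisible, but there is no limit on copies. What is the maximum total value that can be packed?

$121

Best value-per-unit is dresser at 28/10; filling with it alone gives 4×28 = 112.
Optimal mix: 4×dresser + 1×wardrobe → volume 44, value 121.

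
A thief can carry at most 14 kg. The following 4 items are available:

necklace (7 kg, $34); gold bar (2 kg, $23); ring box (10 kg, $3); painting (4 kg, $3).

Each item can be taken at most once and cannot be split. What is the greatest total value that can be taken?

$60

Check high-value combinations within 14 kg:
- necklace+gold bar+painting: weight 7+2+4=13, value 34+23+3=60
- necklace+gold bar: weight 7+2=9, value 34+23=57
- necklace+painting: weight 7+4=11, value 34+3=37
- necklace: weight 7, value 34
Best: $60.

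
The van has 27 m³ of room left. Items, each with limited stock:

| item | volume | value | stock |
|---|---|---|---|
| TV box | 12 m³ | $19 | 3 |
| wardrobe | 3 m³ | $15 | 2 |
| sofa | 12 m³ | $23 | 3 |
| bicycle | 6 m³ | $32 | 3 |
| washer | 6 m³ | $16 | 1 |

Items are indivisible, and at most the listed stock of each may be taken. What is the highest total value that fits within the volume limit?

Best selections within volume 27 and stock limits:
- 1×wardrobe + 3×bicycle + 1×washer: volume 27, value 127
- 2×wardrobe + 3×bicycle: volume 24, value 126
Best: $127.

$127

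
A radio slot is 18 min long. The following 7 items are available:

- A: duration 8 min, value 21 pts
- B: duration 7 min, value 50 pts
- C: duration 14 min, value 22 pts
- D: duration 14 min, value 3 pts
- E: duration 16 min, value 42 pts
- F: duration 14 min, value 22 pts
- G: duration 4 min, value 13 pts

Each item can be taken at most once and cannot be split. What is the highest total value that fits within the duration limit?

Check high-value combinations within 18 min:
- A+B: duration 8+7=15, value 21+50=71
- B+G: duration 7+4=11, value 50+13=63
- B: duration 7, value 50
- E: duration 16, value 42
Best: 71 pts.

71 pts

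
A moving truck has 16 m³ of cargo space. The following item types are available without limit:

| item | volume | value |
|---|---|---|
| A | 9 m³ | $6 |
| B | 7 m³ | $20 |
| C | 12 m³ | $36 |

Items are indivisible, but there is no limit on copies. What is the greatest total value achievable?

Best value-per-unit is C at 36/12; filling with it alone gives 1×36 = 36.
Optimal mix: 2×B → volume 14, value 40.

$40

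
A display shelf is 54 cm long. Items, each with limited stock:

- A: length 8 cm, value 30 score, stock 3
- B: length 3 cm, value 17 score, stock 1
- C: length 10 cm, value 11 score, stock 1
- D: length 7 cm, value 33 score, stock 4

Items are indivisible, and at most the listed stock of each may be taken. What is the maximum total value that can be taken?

222 score

Best selections within length 54 and stock limits:
- 3×A + 4×D: length 52, value 222
- 2×A + 1×B + 4×D: length 47, value 209
- 3×A + 1×B + 3×D: length 48, value 206
Best: 222 score.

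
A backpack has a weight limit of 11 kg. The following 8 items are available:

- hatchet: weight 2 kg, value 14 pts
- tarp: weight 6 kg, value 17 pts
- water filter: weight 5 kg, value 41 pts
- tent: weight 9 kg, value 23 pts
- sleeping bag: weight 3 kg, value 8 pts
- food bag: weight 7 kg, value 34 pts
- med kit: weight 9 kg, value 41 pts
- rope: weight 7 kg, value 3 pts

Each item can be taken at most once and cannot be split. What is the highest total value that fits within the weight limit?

63 pts

Check high-value combinations within 11 kg:
- hatchet+water filter+sleeping bag: weight 2+5+3=10, value 14+41+8=63
- tarp+water filter: weight 6+5=11, value 17+41=58
- hatchet+water filter: weight 2+5=7, value 14+41=55
- hatchet+med kit: weight 2+9=11, value 14+41=55
Best: 63 pts.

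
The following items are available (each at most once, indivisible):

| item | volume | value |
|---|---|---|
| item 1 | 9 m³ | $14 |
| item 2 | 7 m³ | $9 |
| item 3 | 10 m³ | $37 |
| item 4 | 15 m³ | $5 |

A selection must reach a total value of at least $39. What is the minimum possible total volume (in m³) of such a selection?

Subsets with value ≥ 39, sorted by total volume:
- item 2+item 3: volume 17, value 46
- item 1+item 3: volume 19, value 51
- item 3+item 4: volume 25, value 42
- item 1+item 2+item 3: volume 26, value 60
Minimum volume: 17 m³.

17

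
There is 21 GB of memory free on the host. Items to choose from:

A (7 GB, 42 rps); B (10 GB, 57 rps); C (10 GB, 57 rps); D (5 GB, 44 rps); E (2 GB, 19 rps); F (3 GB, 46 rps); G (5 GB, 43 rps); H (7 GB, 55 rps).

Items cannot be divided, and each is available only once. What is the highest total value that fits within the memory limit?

188 rps

Check high-value combinations within 21 GB:
- D+F+G+H: memory 5+3+5+7=20, value 44+46+43+55=188
- A+D+F+G: memory 7+5+3+5=20, value 42+44+46+43=175
- B+D+E+F: memory 10+5+2+3=20, value 57+44+19+46=166
- C+D+E+F: memory 10+5+2+3=20, value 57+44+19+46=166
- B+E+F+G: memory 10+2+3+5=20, value 57+19+46+43=165
Best: 188 rps.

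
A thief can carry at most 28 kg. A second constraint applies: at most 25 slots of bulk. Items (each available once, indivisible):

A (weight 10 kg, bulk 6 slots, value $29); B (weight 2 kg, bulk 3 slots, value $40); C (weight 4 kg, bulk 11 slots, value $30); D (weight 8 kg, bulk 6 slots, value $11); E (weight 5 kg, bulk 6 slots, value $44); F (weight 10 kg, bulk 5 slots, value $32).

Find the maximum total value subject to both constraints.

$146

Feasible sets respecting both limits:
- B+C+E+F: weight 21, bulk 25, value 146
- A+B+E+F: weight 27, bulk 20, value 145
- A+B+C+F: weight 26, bulk 25, value 131
- B+D+E+F: weight 25, bulk 20, value 127
Best: $146.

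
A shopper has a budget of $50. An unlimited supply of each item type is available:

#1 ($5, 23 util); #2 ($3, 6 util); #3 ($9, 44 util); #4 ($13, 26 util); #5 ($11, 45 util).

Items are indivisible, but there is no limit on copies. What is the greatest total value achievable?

Best value-per-unit is #3 at 44/9; filling with it alone gives 5×44 = 220.
Optimal mix: 1×#1 + 5×#3 → cost 50, value 243.

243 util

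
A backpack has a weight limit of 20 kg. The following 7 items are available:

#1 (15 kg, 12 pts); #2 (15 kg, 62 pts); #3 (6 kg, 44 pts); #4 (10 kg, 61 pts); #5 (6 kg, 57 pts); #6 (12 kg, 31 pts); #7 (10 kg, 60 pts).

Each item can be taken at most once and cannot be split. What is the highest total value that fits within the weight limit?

Check high-value combinations within 20 kg:
- #4+#7: weight 10+10=20, value 61+60=121
- #4+#5: weight 10+6=16, value 61+57=118
- #5+#7: weight 6+10=16, value 57+60=117
- #3+#4: weight 6+10=16, value 44+61=105
- #3+#7: weight 6+10=16, value 44+60=104
Best: 121 pts.

121 pts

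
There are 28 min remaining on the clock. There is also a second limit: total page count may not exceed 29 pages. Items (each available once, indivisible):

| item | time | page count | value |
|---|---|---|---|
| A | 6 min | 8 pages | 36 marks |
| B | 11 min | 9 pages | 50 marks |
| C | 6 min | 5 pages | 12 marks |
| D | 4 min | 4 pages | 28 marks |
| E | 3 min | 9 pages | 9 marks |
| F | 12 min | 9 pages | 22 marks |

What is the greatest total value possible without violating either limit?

Feasible sets respecting both limits:
- A+B+C+D: time 27, page count 26, value 126
- A+B+D: time 21, page count 21, value 114
- B+D+F: time 27, page count 22, value 100
- B+C+D+E: time 24, page count 27, value 99
Best: 126 marks.

126 marks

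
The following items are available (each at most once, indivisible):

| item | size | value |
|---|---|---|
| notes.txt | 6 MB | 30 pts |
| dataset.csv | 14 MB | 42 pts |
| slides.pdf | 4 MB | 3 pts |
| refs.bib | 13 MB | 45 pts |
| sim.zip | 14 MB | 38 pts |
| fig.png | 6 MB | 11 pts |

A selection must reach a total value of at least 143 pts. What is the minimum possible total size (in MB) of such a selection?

Subsets with value ≥ 143, sorted by total size:
- notes.txt+dataset.csv+refs.bib+sim.zip: size 47, value 155
- notes.txt+dataset.csv+slides.pdf+refs.bib+sim.zip: size 51, value 158
- notes.txt+dataset.csv+refs.bib+sim.zip+fig.png: size 53, value 166
Minimum size: 47 MB.

47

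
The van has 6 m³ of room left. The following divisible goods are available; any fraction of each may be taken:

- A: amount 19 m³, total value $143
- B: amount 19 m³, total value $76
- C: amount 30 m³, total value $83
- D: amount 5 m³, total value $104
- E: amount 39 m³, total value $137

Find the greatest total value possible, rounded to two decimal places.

111.53

Take in order of value per unit:
- D (104/5 per unit): all 5 → value 104, running total 104.00
- A (143/19 per unit): 1 of 19 → value 1×143/19 = 7.5263, running total 111.53
Total 111.53.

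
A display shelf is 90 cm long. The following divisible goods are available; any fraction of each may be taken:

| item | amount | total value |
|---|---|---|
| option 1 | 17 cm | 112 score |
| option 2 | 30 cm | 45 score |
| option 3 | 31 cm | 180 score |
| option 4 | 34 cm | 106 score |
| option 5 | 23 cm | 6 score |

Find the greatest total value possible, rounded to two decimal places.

410.00

Take in order of value per unit:
- option 1 (112/17 per unit): all 17 → value 112, running total 112.00
- option 3 (180/31 per unit): all 31 → value 180, running total 292.00
- option 4 (106/34 per unit): all 34 → value 106, running total 398.00
- option 2 (45/30 per unit): 8 of 30 → value 8×45/30 = 12.0000, running total 410.00
Total 410.00.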